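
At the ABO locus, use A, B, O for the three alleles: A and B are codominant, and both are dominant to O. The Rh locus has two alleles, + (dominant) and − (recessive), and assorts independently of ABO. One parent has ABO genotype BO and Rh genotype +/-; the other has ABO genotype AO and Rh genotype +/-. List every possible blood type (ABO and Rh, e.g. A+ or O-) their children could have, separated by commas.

Gametes from BO × AO give offspring ABO genotypes AB, AO, BO, OO, i.e. phenotypes O, A, B, AB.
Rh cross +/- × +/- → phenotypes Rh+, Rh-.
Combining independently: O+, O-, A+, A-, B+, B-, AB+, AB-.

O+, O-, A+, A-, B+, B-, AB+, AB-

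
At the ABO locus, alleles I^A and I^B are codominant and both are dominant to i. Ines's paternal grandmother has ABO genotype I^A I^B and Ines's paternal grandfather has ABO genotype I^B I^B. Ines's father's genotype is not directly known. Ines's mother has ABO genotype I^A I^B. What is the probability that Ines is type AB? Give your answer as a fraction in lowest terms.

1/2

Ines's father's ABO genotype from I^A I^B × I^B I^B: 1/2 I^A I^B, 1/2 I^B I^B.
Crossing each possibility with the mother I^A I^B and summing P(type AB): 1/2·1/2 + 1/2·1/2 = 1/2.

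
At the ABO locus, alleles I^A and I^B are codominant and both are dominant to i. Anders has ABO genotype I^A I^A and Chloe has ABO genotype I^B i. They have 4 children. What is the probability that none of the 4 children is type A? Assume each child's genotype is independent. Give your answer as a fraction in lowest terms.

1/16

ABO cross I^A I^A × I^B i → 1/2 A, 1/2 AB.
So P(type A) = 1/2 per child.
P(not type A) = 1/2 for one child; (1/2)^4 = 1/16.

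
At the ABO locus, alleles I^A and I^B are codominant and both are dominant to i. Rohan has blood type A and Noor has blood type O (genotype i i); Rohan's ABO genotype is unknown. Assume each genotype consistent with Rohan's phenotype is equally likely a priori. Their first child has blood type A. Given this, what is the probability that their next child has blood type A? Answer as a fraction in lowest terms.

5/6

Possible genotypes: Rohan ∈ {I^A I^A, I^A i}; Noor ∈ {i i}.
Weight each parental genotype pair by prior × P(type-A child):
  I^A I^A × i i: posterior weight 2/3; P(next child type A) = 1.
  I^A i × i i: posterior weight 1/3; P(next child type A) = 1/2.
Weighted sum = 5/6.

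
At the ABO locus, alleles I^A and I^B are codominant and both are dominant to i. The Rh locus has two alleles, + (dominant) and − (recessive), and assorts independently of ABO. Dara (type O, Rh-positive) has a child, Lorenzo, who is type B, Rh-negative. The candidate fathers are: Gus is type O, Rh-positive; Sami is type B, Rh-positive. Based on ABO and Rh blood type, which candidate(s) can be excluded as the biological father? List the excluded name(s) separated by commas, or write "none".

A candidate is excluded only if no genotype consistent with his phenotype could produce a type B, Rh-negative child with a type O, Rh-positive mother.
Gus (type O, Rh+): no genotype consistent with that phenotype can produce a type-B Rh- child with a type-O mother.

Gus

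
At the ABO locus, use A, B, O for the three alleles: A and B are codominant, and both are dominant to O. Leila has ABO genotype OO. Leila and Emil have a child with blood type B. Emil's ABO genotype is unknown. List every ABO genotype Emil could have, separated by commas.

AB, BB, BO

For each candidate genotype of Emil, check whether crossing it with OO can produce every observed child phenotype.
  AA → possible child types {A} ✗
  AB → possible child types {A, B} ✓
  AO → possible child types {O, A} ✗
  BB → possible child types {B} ✓
  BO → possible child types {O, B} ✓
  OO → possible child types {O} ✗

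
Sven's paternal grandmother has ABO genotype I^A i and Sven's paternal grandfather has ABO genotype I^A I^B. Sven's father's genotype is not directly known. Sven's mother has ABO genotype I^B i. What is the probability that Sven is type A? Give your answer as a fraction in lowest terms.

Sven's father's ABO genotype from I^A i × I^A I^B: 1/4 I^A I^A, 1/4 I^A I^B, 1/4 I^A i, 1/4 I^B i.
Crossing each possibility with the mother I^B i and summing P(type A): 1/4·1/2 + 1/4·1/4 + 1/4·1/4 + 1/4·0 = 1/4.

1/4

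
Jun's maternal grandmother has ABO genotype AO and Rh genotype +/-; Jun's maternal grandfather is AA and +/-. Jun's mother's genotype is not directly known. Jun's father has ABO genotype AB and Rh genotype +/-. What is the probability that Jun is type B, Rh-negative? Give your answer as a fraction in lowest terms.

Jun's mother's ABO genotype from AO × AA: 1/2 AA, 1/2 AO.
Crossing each possibility with the father AB and summing P(type B): 1/2·0 + 1/2·1/4 = 1/8.
Similarly for Rh via the mother's Rh distribution: P(Rh-) = 1/4.
Independent loci: 1/8 × 1/4 = 1/32.

1/32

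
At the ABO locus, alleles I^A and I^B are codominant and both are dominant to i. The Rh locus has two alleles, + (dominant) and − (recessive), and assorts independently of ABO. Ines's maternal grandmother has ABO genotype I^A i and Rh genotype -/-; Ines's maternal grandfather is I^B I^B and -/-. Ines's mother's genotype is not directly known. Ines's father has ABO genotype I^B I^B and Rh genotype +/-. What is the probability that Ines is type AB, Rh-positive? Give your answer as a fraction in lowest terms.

Ines's mother's ABO genotype from I^A i × I^B I^B: 1/2 I^A I^B, 1/2 I^B i.
Crossing each possibility with the father I^B I^B and summing P(type AB): 1/2·1/2 + 1/2·0 = 1/4.
Similarly for Rh via the mother's Rh distribution: P(Rh+) = 1/2.
Independent loci: 1/4 × 1/2 = 1/8.

1/8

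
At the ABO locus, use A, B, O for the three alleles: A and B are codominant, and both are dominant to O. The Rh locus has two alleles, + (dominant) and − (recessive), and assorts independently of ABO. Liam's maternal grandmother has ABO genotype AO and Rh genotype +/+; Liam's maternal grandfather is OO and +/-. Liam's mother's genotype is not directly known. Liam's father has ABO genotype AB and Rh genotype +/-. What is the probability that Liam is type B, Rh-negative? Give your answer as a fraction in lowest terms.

3/64

Liam's mother's ABO genotype from AO × OO: 1/2 AO, 1/2 OO.
Crossing each possibility with the father AB and summing P(type B): 1/2·1/4 + 1/2·1/2 = 3/8.
Similarly for Rh via the mother's Rh distribution: P(Rh-) = 1/8.
Independent loci: 3/8 × 1/8 = 3/64.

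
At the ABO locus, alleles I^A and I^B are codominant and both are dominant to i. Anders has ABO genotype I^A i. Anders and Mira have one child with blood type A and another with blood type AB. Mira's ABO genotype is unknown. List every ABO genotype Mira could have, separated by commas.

I^A I^B, I^B i

For each candidate genotype of Mira, check whether crossing it with I^A i can produce every observed child phenotype.
  I^A I^A → possible child types {A} ✗
  I^A I^B → possible child types {A, B, AB} ✓
  I^A i → possible child types {O, A} ✗
  I^B I^B → possible child types {B, AB} ✗
  I^B i → possible child types {O, A, B, AB} ✓
  i i → possible child types {O, A} ✗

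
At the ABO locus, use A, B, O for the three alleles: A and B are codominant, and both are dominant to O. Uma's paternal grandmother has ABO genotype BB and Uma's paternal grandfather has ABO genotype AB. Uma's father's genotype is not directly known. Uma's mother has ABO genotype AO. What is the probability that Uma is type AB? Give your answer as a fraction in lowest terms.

3/8

Uma's father's ABO genotype from BB × AB: 1/2 AB, 1/2 BB.
Crossing each possibility with the mother AO and summing P(type AB): 1/2·1/4 + 1/2·1/2 = 3/8.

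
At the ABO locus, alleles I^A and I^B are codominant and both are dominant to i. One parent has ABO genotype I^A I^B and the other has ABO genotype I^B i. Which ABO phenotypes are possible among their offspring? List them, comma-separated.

A, B, AB

Gametes from I^A I^B × I^B i give offspring ABO genotypes I^A I^B, I^A i, I^B I^B, I^B i, i.e. phenotypes A, B, AB.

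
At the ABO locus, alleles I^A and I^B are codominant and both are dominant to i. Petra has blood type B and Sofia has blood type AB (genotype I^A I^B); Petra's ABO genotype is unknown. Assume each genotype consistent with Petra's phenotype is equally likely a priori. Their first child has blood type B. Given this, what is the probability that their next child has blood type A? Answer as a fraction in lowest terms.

Possible genotypes: Petra ∈ {I^B I^B, I^B i}; Sofia ∈ {I^A I^B}.
Weight each parental genotype pair by prior × P(type-B child):
  I^B I^B × I^A I^B: posterior weight 1/2; P(next child type A) = 0.
  I^B i × I^A I^B: posterior weight 1/2; P(next child type A) = 1/4.
Weighted sum = 1/8.

1/8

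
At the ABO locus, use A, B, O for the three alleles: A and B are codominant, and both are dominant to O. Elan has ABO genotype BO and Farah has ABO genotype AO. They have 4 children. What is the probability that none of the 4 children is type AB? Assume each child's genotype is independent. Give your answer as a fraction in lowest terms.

81/256

ABO cross BO × AO → 1/4 O, 1/4 A, 1/4 B, 1/4 AB.
So P(type AB) = 1/4 per child.
P(not type AB) = 3/4 for one child; (3/4)^4 = 81/256.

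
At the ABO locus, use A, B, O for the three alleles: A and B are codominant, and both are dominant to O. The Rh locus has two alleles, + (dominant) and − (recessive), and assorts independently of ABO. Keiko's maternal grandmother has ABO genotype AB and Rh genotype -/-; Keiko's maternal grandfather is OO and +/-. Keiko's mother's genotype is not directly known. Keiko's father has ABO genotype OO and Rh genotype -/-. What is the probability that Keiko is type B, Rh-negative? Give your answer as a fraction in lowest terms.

Keiko's mother's ABO genotype from AB × OO: 1/2 AO, 1/2 BO.
Crossing each possibility with the father OO and summing P(type B): 1/2·0 + 1/2·1/2 = 1/4.
Similarly for Rh via the mother's Rh distribution: P(Rh-) = 3/4.
Independent loci: 1/4 × 3/4 = 3/16.

3/16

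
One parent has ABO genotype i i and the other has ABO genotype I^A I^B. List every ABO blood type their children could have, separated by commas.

A, B

Gametes from i i × I^A I^B give offspring ABO genotypes I^A i, I^B i, i.e. phenotypes A, B.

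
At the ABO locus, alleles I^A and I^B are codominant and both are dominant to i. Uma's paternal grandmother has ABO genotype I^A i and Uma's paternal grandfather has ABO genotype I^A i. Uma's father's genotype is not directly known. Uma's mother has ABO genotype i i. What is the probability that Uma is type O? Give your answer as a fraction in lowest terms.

Uma's father's ABO genotype from I^A i × I^A i: 1/4 I^A I^A, 1/2 I^A i, 1/4 i i.
Crossing each possibility with the mother i i and summing P(type O): 1/4·0 + 1/2·1/2 + 1/4·1 = 1/2.

1/2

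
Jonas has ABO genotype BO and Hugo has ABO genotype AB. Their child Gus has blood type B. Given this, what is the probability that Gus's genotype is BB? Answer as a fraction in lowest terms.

1/2

Cross BO × AB → 1/4 AB, 1/4 AO, 1/4 BB, 1/4 BO.
Type-B genotypes among offspring: BB (1/4), BO (1/4); total 1/2.
P(BB | type B) = (1/4) / (1/2) = 1/2.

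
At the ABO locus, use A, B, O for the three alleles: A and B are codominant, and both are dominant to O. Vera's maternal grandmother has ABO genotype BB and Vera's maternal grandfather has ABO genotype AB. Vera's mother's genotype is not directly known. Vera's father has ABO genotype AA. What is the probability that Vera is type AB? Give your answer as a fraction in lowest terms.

Vera's mother's ABO genotype from BB × AB: 1/2 AB, 1/2 BB.
Crossing each possibility with the father AA and summing P(type AB): 1/2·1/2 + 1/2·1 = 3/4.

3/4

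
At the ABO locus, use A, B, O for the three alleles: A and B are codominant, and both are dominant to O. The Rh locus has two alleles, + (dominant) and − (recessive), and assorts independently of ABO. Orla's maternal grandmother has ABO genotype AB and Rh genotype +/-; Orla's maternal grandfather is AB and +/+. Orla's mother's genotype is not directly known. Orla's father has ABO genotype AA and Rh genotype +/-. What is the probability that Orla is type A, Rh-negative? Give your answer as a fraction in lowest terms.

Orla's mother's ABO genotype from AB × AB: 1/4 AA, 1/2 AB, 1/4 BB.
Crossing each possibility with the father AA and summing P(type A): 1/4·1 + 1/2·1/2 + 1/4·0 = 1/2.
Similarly for Rh via the mother's Rh distribution: P(Rh-) = 1/8.
Independent loci: 1/2 × 1/8 = 1/16.

1/16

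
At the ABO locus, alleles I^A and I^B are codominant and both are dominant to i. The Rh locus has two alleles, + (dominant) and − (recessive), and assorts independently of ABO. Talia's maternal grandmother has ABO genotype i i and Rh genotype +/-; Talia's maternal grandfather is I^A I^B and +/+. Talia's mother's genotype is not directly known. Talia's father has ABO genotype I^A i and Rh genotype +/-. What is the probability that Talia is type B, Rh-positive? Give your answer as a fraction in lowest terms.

Talia's mother's ABO genotype from i i × I^A I^B: 1/2 I^A i, 1/2 I^B i.
Crossing each possibility with the father I^A i and summing P(type B): 1/2·0 + 1/2·1/4 = 1/8.
Similarly for Rh via the mother's Rh distribution: P(Rh+) = 7/8.
Independent loci: 1/8 × 7/8 = 7/64.

7/64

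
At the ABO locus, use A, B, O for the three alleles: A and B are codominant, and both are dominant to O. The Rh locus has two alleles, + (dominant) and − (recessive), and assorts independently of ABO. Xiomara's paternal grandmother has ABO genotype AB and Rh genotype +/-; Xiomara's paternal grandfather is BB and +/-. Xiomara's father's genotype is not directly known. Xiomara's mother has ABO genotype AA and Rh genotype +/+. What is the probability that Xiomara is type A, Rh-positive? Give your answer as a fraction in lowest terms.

1/4

Xiomara's father's ABO genotype from AB × BB: 1/2 AB, 1/2 BB.
Crossing each possibility with the mother AA and summing P(type A): 1/2·1/2 + 1/2·0 = 1/4.
Similarly for Rh via the father's Rh distribution: P(Rh+) = 1.
Independent loci: 1/4 × 1 = 1/4.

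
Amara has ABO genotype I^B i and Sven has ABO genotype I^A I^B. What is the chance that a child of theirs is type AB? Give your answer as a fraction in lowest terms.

ABO cross I^B i × I^A I^B → offspring phenotypes: 1/4 A, 1/2 B, 1/4 AB.
So P(type AB) = 1/4.

1/4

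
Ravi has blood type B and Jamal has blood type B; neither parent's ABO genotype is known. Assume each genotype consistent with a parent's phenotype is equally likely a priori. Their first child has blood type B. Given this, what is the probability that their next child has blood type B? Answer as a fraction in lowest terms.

Possible genotypes: Ravi ∈ {I^B I^B, I^B i}; Jamal ∈ {I^B I^B, I^B i}.
Weight each parental genotype pair by prior × P(type-B child):
  I^B I^B × I^B I^B: posterior weight 4/15; P(next child type B) = 1.
  I^B I^B × I^B i: posterior weight 4/15; P(next child type B) = 1.
  I^B i × I^B I^B: posterior weight 4/15; P(next child type B) = 1.
  I^B i × I^B i: posterior weight 1/5; P(next child type B) = 3/4.
Weighted sum = 19/20.

19/20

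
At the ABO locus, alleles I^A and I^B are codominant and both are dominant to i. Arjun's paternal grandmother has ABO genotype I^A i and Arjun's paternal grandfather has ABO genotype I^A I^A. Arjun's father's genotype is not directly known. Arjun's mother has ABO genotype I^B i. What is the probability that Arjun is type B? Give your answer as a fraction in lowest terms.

1/8

Arjun's father's ABO genotype from I^A i × I^A I^A: 1/2 I^A I^A, 1/2 I^A i.
Crossing each possibility with the mother I^B i and summing P(type B): 1/2·0 + 1/2·1/4 = 1/8.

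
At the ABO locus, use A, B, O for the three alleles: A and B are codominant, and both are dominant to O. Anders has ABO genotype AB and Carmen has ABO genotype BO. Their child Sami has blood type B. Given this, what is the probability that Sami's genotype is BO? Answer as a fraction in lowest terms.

1/2

Cross AB × BO → 1/4 AB, 1/4 AO, 1/4 BB, 1/4 BO.
Type-B genotypes among offspring: BB (1/4), BO (1/4); total 1/2.
P(BO | type B) = (1/4) / (1/2) = 1/2.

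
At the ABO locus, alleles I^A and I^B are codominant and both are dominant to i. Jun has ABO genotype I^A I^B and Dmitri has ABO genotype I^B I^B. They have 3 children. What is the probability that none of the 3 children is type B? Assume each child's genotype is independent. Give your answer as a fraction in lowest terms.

ABO cross I^A I^B × I^B I^B → 1/2 B, 1/2 AB.
So P(type B) = 1/2 per child.
P(not type B) = 1/2 for one child; (1/2)^3 = 1/8.

1/8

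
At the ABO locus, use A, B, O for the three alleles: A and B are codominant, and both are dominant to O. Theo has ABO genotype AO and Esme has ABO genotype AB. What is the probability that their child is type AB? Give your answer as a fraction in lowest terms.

1/4

ABO cross AO × AB → offspring phenotypes: 1/2 A, 1/4 B, 1/4 AB.
So P(type AB) = 1/4.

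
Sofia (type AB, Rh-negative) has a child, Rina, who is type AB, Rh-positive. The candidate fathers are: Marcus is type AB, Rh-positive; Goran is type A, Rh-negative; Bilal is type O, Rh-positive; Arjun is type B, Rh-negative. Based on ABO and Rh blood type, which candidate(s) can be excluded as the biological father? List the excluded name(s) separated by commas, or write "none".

Goran, Bilal, Arjun

A candidate is excluded only if no genotype consistent with his phenotype could produce a type AB, Rh-positive child with a type AB, Rh-negative mother.
Goran (type A, Rh-): no genotype consistent with that phenotype can produce a type-AB Rh+ child with a type-AB mother.
Bilal (type O, Rh+): no genotype consistent with that phenotype can produce a type-AB Rh+ child with a type-AB mother.
Arjun (type B, Rh-): no genotype consistent with that phenotype can produce a type-AB Rh+ child with a type-AB mother.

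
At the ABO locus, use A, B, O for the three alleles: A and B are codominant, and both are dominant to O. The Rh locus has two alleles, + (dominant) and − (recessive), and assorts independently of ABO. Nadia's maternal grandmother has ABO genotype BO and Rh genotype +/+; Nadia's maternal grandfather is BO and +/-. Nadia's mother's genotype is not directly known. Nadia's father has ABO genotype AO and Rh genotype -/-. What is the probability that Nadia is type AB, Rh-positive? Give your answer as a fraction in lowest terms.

Nadia's mother's ABO genotype from BO × BO: 1/4 BB, 1/2 BO, 1/4 OO.
Crossing each possibility with the father AO and summing P(type AB): 1/4·1/2 + 1/2·1/4 + 1/4·0 = 1/4.
Similarly for Rh via the mother's Rh distribution: P(Rh+) = 3/4.
Independent loci: 1/4 × 3/4 = 3/16.

3/16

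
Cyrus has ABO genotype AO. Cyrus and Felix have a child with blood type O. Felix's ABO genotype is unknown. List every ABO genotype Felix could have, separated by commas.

For each candidate genotype of Felix, check whether crossing it with AO can produce every observed child phenotype.
  AA → possible child types {A} ✗
  AB → possible child types {A, B, AB} ✗
  AO → possible child types {O, A} ✓
  BB → possible child types {B, AB} ✗
  BO → possible child types {O, A, B, AB} ✓
  OO → possible child types {O, A} ✓

AO, BO, OO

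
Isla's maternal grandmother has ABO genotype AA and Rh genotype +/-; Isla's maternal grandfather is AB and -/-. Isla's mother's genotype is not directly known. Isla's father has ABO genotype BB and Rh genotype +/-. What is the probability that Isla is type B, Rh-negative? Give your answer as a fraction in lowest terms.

Isla's mother's ABO genotype from AA × AB: 1/2 AA, 1/2 AB.
Crossing each possibility with the father BB and summing P(type B): 1/2·0 + 1/2·1/2 = 1/4.
Similarly for Rh via the mother's Rh distribution: P(Rh-) = 3/8.
Independent loci: 1/4 × 3/8 = 3/32.

3/32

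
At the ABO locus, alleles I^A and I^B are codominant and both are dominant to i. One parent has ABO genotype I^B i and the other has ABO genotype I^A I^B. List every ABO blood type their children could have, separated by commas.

Gametes from I^B i × I^A I^B give offspring ABO genotypes I^A I^B, I^A i, I^B I^B, I^B i, i.e. phenotypes A, B, AB.

A, B, AB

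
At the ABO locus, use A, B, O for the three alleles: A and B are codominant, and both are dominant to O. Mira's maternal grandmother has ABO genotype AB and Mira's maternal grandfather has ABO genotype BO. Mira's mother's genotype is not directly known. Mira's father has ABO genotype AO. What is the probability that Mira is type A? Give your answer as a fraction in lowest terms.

3/8

Mira's mother's ABO genotype from AB × BO: 1/4 AB, 1/4 AO, 1/4 BB, 1/4 BO.
Crossing each possibility with the father AO and summing P(type A): 1/4·1/2 + 1/4·3/4 + 1/4·0 + 1/4·1/4 = 3/8.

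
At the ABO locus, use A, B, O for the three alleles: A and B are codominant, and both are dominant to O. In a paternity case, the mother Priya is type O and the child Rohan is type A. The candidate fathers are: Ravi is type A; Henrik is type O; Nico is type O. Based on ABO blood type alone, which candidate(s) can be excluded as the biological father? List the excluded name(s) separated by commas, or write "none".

Henrik, Nico

A candidate is excluded only if no genotype consistent with his phenotype could produce a type A child with a type O mother.
Henrik (type O): no genotype consistent with that phenotype can produce a type-A child with a type-O mother.
Nico (type O): no genotype consistent with that phenotype can produce a type-A child with a type-O mother.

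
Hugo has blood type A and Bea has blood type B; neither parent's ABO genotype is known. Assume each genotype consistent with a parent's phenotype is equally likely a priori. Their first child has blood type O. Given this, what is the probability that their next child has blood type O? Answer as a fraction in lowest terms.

Possible genotypes: Hugo ∈ {AA, AO}; Bea ∈ {BB, BO}.
Weight each parental genotype pair by prior × P(type-O child):
  AO × BO: posterior weight 1; P(next child type O) = 1/4.
Weighted sum = 1/4.

1/4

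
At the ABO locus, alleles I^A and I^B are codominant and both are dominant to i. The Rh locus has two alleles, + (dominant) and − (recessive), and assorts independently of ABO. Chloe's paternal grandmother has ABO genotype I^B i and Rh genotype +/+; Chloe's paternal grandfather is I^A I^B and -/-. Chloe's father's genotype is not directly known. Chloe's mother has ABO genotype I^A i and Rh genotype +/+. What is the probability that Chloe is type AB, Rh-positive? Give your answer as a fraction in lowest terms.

1/4

Chloe's father's ABO genotype from I^B i × I^A I^B: 1/4 I^A I^B, 1/4 I^A i, 1/4 I^B I^B, 1/4 I^B i.
Crossing each possibility with the mother I^A i and summing P(type AB): 1/4·1/4 + 1/4·0 + 1/4·1/2 + 1/4·1/4 = 1/4.
Similarly for Rh via the father's Rh distribution: P(Rh+) = 1.
Independent loci: 1/4 × 1 = 1/4.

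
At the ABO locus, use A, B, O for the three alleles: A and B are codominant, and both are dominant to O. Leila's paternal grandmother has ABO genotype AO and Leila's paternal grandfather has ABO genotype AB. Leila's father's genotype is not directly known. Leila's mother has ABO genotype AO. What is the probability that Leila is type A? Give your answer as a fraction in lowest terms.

5/8

Leila's father's ABO genotype from AO × AB: 1/4 AA, 1/4 AB, 1/4 AO, 1/4 BO.
Crossing each possibility with the mother AO and summing P(type A): 1/4·1 + 1/4·1/2 + 1/4·3/4 + 1/4·1/4 = 5/8.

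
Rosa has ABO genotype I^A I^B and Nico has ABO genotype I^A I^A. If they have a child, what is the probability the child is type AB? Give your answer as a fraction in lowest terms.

1/2

ABO cross I^A I^B × I^A I^A → offspring phenotypes: 1/2 A, 1/2 AB.
So P(type AB) = 1/2.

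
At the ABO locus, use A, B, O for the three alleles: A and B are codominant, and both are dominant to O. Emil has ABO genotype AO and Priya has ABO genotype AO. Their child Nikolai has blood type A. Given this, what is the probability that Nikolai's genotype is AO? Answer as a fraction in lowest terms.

2/3

Cross AO × AO → 1/4 AA, 1/2 AO, 1/4 OO.
Type-A genotypes among offspring: AA (1/4), AO (1/2); total 3/4.
P(AO | type A) = (1/2) / (3/4) = 2/3.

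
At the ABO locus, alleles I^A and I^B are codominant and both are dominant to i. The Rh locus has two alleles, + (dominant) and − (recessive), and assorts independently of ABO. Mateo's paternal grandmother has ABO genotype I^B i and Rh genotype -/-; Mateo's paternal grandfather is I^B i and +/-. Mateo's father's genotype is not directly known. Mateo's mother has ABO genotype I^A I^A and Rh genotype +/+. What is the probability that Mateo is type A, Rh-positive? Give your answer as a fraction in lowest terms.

1/2

Mateo's father's ABO genotype from I^B i × I^B i: 1/4 I^B I^B, 1/2 I^B i, 1/4 i i.
Crossing each possibility with the mother I^A I^A and summing P(type A): 1/4·0 + 1/2·1/2 + 1/4·1 = 1/2.
Similarly for Rh via the father's Rh distribution: P(Rh+) = 1.
Independent loci: 1/2 × 1 = 1/2.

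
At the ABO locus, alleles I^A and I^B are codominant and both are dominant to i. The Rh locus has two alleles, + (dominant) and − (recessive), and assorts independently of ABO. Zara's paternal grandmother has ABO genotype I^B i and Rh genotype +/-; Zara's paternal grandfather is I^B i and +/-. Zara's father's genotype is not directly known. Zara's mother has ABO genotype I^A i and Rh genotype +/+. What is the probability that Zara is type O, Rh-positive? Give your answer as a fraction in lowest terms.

1/4

Zara's father's ABO genotype from I^B i × I^B i: 1/4 I^B I^B, 1/2 I^B i, 1/4 i i.
Crossing each possibility with the mother I^A i and summing P(type O): 1/4·0 + 1/2·1/4 + 1/4·1/2 = 1/4.
Similarly for Rh via the father's Rh distribution: P(Rh+) = 1.
Independent loci: 1/4 × 1 = 1/4.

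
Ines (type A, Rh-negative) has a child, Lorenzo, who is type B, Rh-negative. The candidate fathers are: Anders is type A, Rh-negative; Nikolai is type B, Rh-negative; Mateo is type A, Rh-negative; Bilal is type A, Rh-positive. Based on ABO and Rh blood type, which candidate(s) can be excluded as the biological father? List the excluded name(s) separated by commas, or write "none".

Anders, Mateo, Bilal

A candidate is excluded only if no genotype consistent with his phenotype could produce a type B, Rh-negative child with a type A, Rh-negative mother.
Anders (type A, Rh-): no genotype consistent with that phenotype can produce a type-B Rh- child with a type-A mother.
Mateo (type A, Rh-): no genotype consistent with that phenotype can produce a type-B Rh- child with a type-A mother.
Bilal (type A, Rh+): no genotype consistent with that phenotype can produce a type-B Rh- child with a type-A mother.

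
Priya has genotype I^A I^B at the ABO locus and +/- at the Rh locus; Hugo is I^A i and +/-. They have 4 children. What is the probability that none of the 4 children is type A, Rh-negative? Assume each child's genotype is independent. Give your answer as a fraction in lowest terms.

ABO cross I^A I^B × I^A i → 1/2 A, 1/4 B, 1/4 AB.
Rh cross +/- × +/- → 3/4 Rh+, 1/4 Rh-; so P(type A, Rh-negative) = 1/2 × 1/4 = 1/8 per child.
P(not type A, Rh-negative) = 7/8 for one child; (7/8)^4 = 2401/4096.

2401/4096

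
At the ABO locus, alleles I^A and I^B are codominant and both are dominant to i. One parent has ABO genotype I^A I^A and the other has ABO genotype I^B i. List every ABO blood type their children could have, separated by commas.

Gametes from I^A I^A × I^B i give offspring ABO genotypes I^A I^B, I^A i, i.e. phenotypes A, AB.

A, AB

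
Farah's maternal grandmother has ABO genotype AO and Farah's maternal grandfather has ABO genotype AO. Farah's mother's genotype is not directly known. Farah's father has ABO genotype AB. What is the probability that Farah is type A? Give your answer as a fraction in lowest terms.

Farah's mother's ABO genotype from AO × AO: 1/4 AA, 1/2 AO, 1/4 OO.
Crossing each possibility with the father AB and summing P(type A): 1/4·1/2 + 1/2·1/2 + 1/4·1/2 = 1/2.

1/2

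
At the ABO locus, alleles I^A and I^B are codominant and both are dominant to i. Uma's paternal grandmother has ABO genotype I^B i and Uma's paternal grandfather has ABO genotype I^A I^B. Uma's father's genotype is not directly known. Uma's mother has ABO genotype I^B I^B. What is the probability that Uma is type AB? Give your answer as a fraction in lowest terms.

Uma's father's ABO genotype from I^B i × I^A I^B: 1/4 I^A I^B, 1/4 I^A i, 1/4 I^B I^B, 1/4 I^B i.
Crossing each possibility with the mother I^B I^B and summing P(type AB): 1/4·1/2 + 1/4·1/2 + 1/4·0 + 1/4·0 = 1/4.

1/4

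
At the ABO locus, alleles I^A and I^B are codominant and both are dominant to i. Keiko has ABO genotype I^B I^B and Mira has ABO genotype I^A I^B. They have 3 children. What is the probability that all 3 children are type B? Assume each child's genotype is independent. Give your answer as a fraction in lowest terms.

1/8

ABO cross I^B I^B × I^A I^B → 1/2 B, 1/2 AB.
So P(type B) = 1/2 per child.
All 3 independent: (1/2)^3 = 1/8.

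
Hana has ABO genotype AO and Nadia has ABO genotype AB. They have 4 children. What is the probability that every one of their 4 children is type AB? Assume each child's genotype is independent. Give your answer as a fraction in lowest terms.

1/256

ABO cross AO × AB → 1/2 A, 1/4 B, 1/4 AB.
So P(type AB) = 1/4 per child.
All 4 independent: (1/4)^4 = 1/256.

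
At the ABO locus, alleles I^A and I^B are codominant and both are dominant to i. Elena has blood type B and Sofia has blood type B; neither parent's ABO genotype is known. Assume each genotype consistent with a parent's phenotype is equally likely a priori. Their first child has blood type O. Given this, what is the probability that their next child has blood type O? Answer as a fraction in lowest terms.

Possible genotypes: Elena ∈ {I^B I^B, I^B i}; Sofia ∈ {I^B I^B, I^B i}.
Weight each parental genotype pair by prior × P(type-O child):
  I^B i × I^B i: posterior weight 1; P(next child type O) = 1/4.
Weighted sum = 1/4.

1/4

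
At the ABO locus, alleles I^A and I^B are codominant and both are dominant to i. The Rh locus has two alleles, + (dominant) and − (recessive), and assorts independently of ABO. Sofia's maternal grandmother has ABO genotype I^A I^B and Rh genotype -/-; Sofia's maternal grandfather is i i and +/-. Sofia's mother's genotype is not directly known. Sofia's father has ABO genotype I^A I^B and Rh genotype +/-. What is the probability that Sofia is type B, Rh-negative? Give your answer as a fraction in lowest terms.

9/64

Sofia's mother's ABO genotype from I^A I^B × i i: 1/2 I^A i, 1/2 I^B i.
Crossing each possibility with the father I^A I^B and summing P(type B): 1/2·1/4 + 1/2·1/2 = 3/8.
Similarly for Rh via the mother's Rh distribution: P(Rh-) = 3/8.
Independent loci: 3/8 × 3/8 = 9/64.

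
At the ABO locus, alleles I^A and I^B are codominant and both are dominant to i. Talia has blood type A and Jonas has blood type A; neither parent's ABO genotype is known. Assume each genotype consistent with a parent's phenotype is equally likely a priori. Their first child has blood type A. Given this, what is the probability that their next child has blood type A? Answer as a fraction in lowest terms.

Possible genotypes: Talia ∈ {I^A I^A, I^A i}; Jonas ∈ {I^A I^A, I^A i}.
Weight each parental genotype pair by prior × P(type-A child):
  I^A I^A × I^A I^A: posterior weight 4/15; P(next child type A) = 1.
  I^A I^A × I^A i: posterior weight 4/15; P(next child type A) = 1.
  I^A i × I^A I^A: posterior weight 4/15; P(next child type A) = 1.
  I^A i × I^A i: posterior weight 1/5; P(next child type A) = 3/4.
Weighted sum = 19/20.

19/20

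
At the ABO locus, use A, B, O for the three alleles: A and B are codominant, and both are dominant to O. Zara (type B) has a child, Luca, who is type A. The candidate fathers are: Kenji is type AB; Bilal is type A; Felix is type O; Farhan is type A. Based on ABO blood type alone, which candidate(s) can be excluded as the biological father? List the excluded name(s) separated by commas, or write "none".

A candidate is excluded only if no genotype consistent with his phenotype could produce a type A child with a type B mother.
Felix (type O): no genotype consistent with that phenotype can produce a type-A child with a type-B mother.

Felix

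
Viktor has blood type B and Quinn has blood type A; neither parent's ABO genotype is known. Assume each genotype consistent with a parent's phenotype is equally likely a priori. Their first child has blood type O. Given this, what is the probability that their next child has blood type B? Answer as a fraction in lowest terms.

1/4

Possible genotypes: Viktor ∈ {BB, BO}; Quinn ∈ {AA, AO}.
Weight each parental genotype pair by prior × P(type-O child):
  BO × AO: posterior weight 1; P(next child type B) = 1/4.
Weighted sum = 1/4.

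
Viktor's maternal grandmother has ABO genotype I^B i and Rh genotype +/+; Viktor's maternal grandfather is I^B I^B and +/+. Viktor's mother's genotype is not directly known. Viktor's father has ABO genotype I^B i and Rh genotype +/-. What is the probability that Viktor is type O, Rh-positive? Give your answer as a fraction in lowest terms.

1/8

Viktor's mother's ABO genotype from I^B i × I^B I^B: 1/2 I^B I^B, 1/2 I^B i.
Crossing each possibility with the father I^B i and summing P(type O): 1/2·0 + 1/2·1/4 = 1/8.
Similarly for Rh via the mother's Rh distribution: P(Rh+) = 1.
Independent loci: 1/8 × 1 = 1/8.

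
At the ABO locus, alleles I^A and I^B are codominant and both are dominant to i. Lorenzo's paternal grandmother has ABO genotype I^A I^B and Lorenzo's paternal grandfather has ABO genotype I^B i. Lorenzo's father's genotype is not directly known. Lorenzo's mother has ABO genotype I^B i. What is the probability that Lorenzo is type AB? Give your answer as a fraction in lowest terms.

Lorenzo's father's ABO genotype from I^A I^B × I^B i: 1/4 I^A I^B, 1/4 I^A i, 1/4 I^B I^B, 1/4 I^B i.
Crossing each possibility with the mother I^B i and summing P(type AB): 1/4·1/4 + 1/4·1/4 + 1/4·0 + 1/4·0 = 1/8.

1/8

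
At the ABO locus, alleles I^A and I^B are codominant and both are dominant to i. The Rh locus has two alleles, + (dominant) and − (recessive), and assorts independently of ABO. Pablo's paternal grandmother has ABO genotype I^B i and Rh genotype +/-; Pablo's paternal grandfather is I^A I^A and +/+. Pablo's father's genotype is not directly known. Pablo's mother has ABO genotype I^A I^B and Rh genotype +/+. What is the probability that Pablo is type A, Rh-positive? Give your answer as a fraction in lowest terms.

3/8

Pablo's father's ABO genotype from I^B i × I^A I^A: 1/2 I^A I^B, 1/2 I^A i.
Crossing each possibility with the mother I^A I^B and summing P(type A): 1/2·1/4 + 1/2·1/2 = 3/8.
Similarly for Rh via the father's Rh distribution: P(Rh+) = 1.
Independent loci: 3/8 × 1 = 3/8.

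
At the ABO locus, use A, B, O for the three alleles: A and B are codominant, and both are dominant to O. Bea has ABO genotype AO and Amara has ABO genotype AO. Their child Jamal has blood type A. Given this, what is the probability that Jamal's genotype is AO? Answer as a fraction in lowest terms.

2/3

Cross AO × AO → 1/4 AA, 1/2 AO, 1/4 OO.
Type-A genotypes among offspring: AA (1/4), AO (1/2); total 3/4.
P(AO | type A) = (1/2) / (3/4) = 2/3.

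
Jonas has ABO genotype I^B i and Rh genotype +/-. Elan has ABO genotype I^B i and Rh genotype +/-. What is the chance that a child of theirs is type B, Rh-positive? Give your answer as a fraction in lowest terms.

9/16

ABO cross I^B i × I^B i → offspring phenotypes: 1/4 O, 3/4 B.
Rh cross +/- × +/- → 3/4 Rh+, 1/4 Rh-.
Independent loci: P(type B, Rh-positive) = 3/4 × 3/4 = 9/16.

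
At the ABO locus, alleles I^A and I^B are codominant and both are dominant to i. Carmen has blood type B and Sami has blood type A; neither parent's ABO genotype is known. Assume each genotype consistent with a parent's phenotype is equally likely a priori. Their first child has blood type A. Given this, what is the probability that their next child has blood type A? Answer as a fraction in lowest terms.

5/12

Possible genotypes: Carmen ∈ {I^B I^B, I^B i}; Sami ∈ {I^A I^A, I^A i}.
Weight each parental genotype pair by prior × P(type-A child):
  I^B i × I^A I^A: posterior weight 2/3; P(next child type A) = 1/2.
  I^B i × I^A i: posterior weight 1/3; P(next child type A) = 1/4.
Weighted sum = 5/12.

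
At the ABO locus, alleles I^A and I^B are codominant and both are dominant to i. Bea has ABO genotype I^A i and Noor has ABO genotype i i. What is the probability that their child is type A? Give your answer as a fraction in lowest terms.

1/2

ABO cross I^A i × i i → offspring phenotypes: 1/2 O, 1/2 A.
So P(type A) = 1/2.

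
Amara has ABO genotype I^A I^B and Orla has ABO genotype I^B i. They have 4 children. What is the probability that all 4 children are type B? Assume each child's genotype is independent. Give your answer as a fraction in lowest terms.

ABO cross I^A I^B × I^B i → 1/4 A, 1/2 B, 1/4 AB.
So P(type B) = 1/2 per child.
All 4 independent: (1/2)^4 = 1/16.

1/16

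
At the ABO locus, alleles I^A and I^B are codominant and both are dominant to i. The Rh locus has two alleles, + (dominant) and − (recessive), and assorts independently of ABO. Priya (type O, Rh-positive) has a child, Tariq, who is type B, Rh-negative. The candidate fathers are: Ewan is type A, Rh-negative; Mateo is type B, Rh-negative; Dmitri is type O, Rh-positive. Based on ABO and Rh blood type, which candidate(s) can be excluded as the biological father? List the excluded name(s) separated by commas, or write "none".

Ewan, Dmitri

A candidate is excluded only if no genotype consistent with his phenotype could produce a type B, Rh-negative child with a type O, Rh-positive mother.
Ewan (type A, Rh-): no genotype consistent with that phenotype can produce a type-B Rh- child with a type-O mother.
Dmitri (type O, Rh+): no genotype consistent with that phenotype can produce a type-B Rh- child with a type-O mother.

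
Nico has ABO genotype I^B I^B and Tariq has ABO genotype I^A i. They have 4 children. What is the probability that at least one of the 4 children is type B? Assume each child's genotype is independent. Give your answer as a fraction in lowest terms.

ABO cross I^B I^B × I^A i → 1/2 B, 1/2 AB.
So P(type B) = 1/2 per child.
P(none) = (1/2)^4 = 1/16; P(at least one) = 1 − 1/16 = 15/16.

15/16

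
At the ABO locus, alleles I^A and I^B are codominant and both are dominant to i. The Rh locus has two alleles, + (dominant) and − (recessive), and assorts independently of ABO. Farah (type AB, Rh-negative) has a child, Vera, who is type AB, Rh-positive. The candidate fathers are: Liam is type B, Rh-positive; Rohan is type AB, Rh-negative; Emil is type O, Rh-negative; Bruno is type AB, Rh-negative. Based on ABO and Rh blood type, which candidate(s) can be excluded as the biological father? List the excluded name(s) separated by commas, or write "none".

A candidate is excluded only if no genotype consistent with his phenotype could produce a type AB, Rh-positive child with a type AB, Rh-negative mother.
Rohan (type AB, Rh-): no genotype consistent with that phenotype can produce a type-AB Rh+ child with a type-AB mother.
Emil (type O, Rh-): no genotype consistent with that phenotype can produce a type-AB Rh+ child with a type-AB mother.
Bruno (type AB, Rh-): no genotype consistent with that phenotype can produce a type-AB Rh+ child with a type-AB mother.

Rohan, Emil, Bruno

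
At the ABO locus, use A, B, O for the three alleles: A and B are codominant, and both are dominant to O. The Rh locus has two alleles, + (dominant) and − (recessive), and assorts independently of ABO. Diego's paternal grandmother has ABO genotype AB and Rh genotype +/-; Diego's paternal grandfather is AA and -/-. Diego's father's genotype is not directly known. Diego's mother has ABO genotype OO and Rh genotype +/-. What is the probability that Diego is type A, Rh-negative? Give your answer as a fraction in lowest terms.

Diego's father's ABO genotype from AB × AA: 1/2 AA, 1/2 AB.
Crossing each possibility with the mother OO and summing P(type A): 1/2·1 + 1/2·1/2 = 3/4.
Similarly for Rh via the father's Rh distribution: P(Rh-) = 3/8.
Independent loci: 3/4 × 3/8 = 9/32.

9/32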